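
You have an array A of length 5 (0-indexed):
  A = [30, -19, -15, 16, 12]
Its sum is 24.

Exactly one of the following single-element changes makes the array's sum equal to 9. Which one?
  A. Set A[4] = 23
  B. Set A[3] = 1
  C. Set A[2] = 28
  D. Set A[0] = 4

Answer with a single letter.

Option A: A[4] 12->23, delta=11, new_sum=24+(11)=35
Option B: A[3] 16->1, delta=-15, new_sum=24+(-15)=9 <-- matches target
Option C: A[2] -15->28, delta=43, new_sum=24+(43)=67
Option D: A[0] 30->4, delta=-26, new_sum=24+(-26)=-2

Answer: B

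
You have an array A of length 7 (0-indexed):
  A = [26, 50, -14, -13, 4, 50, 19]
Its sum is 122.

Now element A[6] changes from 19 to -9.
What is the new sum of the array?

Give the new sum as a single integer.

Answer: 94

Derivation:
Old value at index 6: 19
New value at index 6: -9
Delta = -9 - 19 = -28
New sum = old_sum + delta = 122 + (-28) = 94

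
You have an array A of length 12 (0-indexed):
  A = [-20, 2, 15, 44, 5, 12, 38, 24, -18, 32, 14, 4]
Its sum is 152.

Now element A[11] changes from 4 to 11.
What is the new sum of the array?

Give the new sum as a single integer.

Old value at index 11: 4
New value at index 11: 11
Delta = 11 - 4 = 7
New sum = old_sum + delta = 152 + (7) = 159

Answer: 159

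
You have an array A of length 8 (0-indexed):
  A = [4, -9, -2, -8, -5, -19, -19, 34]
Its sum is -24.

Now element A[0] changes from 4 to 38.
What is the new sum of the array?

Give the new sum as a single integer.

Answer: 10

Derivation:
Old value at index 0: 4
New value at index 0: 38
Delta = 38 - 4 = 34
New sum = old_sum + delta = -24 + (34) = 10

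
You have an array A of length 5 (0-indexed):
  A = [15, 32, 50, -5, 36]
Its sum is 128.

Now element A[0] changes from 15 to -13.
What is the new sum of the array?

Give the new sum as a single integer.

Old value at index 0: 15
New value at index 0: -13
Delta = -13 - 15 = -28
New sum = old_sum + delta = 128 + (-28) = 100

Answer: 100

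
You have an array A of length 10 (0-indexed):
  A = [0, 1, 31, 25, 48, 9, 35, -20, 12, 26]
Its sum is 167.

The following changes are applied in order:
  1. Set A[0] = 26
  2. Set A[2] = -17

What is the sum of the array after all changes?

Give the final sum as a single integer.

Initial sum: 167
Change 1: A[0] 0 -> 26, delta = 26, sum = 193
Change 2: A[2] 31 -> -17, delta = -48, sum = 145

Answer: 145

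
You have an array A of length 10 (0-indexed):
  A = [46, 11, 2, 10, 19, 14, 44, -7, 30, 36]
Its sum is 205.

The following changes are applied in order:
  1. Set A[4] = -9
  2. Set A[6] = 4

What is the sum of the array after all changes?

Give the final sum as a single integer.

Answer: 137

Derivation:
Initial sum: 205
Change 1: A[4] 19 -> -9, delta = -28, sum = 177
Change 2: A[6] 44 -> 4, delta = -40, sum = 137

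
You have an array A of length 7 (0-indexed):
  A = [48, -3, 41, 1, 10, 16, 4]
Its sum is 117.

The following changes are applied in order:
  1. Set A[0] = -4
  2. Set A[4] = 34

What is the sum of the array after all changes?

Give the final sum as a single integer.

Answer: 89

Derivation:
Initial sum: 117
Change 1: A[0] 48 -> -4, delta = -52, sum = 65
Change 2: A[4] 10 -> 34, delta = 24, sum = 89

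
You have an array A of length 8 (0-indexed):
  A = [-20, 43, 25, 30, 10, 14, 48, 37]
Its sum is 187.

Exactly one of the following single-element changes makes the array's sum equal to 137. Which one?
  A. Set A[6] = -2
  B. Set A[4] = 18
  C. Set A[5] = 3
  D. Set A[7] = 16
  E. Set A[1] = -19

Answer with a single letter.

Answer: A

Derivation:
Option A: A[6] 48->-2, delta=-50, new_sum=187+(-50)=137 <-- matches target
Option B: A[4] 10->18, delta=8, new_sum=187+(8)=195
Option C: A[5] 14->3, delta=-11, new_sum=187+(-11)=176
Option D: A[7] 37->16, delta=-21, new_sum=187+(-21)=166
Option E: A[1] 43->-19, delta=-62, new_sum=187+(-62)=125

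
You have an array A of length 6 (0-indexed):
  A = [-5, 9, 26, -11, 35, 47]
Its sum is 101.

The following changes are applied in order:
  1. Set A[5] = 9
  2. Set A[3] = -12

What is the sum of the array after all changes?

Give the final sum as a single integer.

Answer: 62

Derivation:
Initial sum: 101
Change 1: A[5] 47 -> 9, delta = -38, sum = 63
Change 2: A[3] -11 -> -12, delta = -1, sum = 62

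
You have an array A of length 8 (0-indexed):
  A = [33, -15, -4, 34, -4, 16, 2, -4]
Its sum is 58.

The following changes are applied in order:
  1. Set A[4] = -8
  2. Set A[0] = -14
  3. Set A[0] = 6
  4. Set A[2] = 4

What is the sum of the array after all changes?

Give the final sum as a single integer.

Initial sum: 58
Change 1: A[4] -4 -> -8, delta = -4, sum = 54
Change 2: A[0] 33 -> -14, delta = -47, sum = 7
Change 3: A[0] -14 -> 6, delta = 20, sum = 27
Change 4: A[2] -4 -> 4, delta = 8, sum = 35

Answer: 35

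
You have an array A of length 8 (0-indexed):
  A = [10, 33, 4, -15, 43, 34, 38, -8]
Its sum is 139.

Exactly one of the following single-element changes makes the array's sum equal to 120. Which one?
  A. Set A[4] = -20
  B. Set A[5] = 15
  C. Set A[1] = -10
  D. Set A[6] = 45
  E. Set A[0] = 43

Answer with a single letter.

Answer: B

Derivation:
Option A: A[4] 43->-20, delta=-63, new_sum=139+(-63)=76
Option B: A[5] 34->15, delta=-19, new_sum=139+(-19)=120 <-- matches target
Option C: A[1] 33->-10, delta=-43, new_sum=139+(-43)=96
Option D: A[6] 38->45, delta=7, new_sum=139+(7)=146
Option E: A[0] 10->43, delta=33, new_sum=139+(33)=172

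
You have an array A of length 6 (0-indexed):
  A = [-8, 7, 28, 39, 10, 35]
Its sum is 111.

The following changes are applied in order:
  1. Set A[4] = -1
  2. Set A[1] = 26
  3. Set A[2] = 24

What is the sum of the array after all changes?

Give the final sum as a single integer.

Initial sum: 111
Change 1: A[4] 10 -> -1, delta = -11, sum = 100
Change 2: A[1] 7 -> 26, delta = 19, sum = 119
Change 3: A[2] 28 -> 24, delta = -4, sum = 115

Answer: 115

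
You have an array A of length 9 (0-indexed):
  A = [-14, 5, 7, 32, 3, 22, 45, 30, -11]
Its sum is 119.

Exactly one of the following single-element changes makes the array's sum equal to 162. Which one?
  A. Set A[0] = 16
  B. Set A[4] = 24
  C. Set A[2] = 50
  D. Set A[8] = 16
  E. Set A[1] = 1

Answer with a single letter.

Answer: C

Derivation:
Option A: A[0] -14->16, delta=30, new_sum=119+(30)=149
Option B: A[4] 3->24, delta=21, new_sum=119+(21)=140
Option C: A[2] 7->50, delta=43, new_sum=119+(43)=162 <-- matches target
Option D: A[8] -11->16, delta=27, new_sum=119+(27)=146
Option E: A[1] 5->1, delta=-4, new_sum=119+(-4)=115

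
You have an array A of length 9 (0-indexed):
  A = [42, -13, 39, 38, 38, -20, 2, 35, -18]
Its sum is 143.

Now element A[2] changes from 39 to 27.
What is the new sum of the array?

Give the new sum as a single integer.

Answer: 131

Derivation:
Old value at index 2: 39
New value at index 2: 27
Delta = 27 - 39 = -12
New sum = old_sum + delta = 143 + (-12) = 131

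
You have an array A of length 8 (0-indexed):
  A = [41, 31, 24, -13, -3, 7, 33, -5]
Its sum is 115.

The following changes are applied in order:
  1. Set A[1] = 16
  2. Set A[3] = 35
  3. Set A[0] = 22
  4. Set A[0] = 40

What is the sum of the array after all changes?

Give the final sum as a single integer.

Initial sum: 115
Change 1: A[1] 31 -> 16, delta = -15, sum = 100
Change 2: A[3] -13 -> 35, delta = 48, sum = 148
Change 3: A[0] 41 -> 22, delta = -19, sum = 129
Change 4: A[0] 22 -> 40, delta = 18, sum = 147

Answer: 147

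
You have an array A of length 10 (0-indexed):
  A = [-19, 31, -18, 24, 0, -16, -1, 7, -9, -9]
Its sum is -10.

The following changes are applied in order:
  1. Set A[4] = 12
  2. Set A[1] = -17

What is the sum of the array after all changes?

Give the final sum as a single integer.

Initial sum: -10
Change 1: A[4] 0 -> 12, delta = 12, sum = 2
Change 2: A[1] 31 -> -17, delta = -48, sum = -46

Answer: -46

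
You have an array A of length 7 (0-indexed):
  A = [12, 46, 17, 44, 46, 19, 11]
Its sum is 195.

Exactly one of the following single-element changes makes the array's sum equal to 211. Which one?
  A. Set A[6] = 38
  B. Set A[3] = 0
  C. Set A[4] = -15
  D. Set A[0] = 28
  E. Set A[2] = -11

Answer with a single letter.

Option A: A[6] 11->38, delta=27, new_sum=195+(27)=222
Option B: A[3] 44->0, delta=-44, new_sum=195+(-44)=151
Option C: A[4] 46->-15, delta=-61, new_sum=195+(-61)=134
Option D: A[0] 12->28, delta=16, new_sum=195+(16)=211 <-- matches target
Option E: A[2] 17->-11, delta=-28, new_sum=195+(-28)=167

Answer: D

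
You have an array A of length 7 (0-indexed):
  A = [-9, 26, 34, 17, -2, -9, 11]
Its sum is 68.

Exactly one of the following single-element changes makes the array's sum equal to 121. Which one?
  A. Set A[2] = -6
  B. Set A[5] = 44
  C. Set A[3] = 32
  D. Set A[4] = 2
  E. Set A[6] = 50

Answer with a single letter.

Option A: A[2] 34->-6, delta=-40, new_sum=68+(-40)=28
Option B: A[5] -9->44, delta=53, new_sum=68+(53)=121 <-- matches target
Option C: A[3] 17->32, delta=15, new_sum=68+(15)=83
Option D: A[4] -2->2, delta=4, new_sum=68+(4)=72
Option E: A[6] 11->50, delta=39, new_sum=68+(39)=107

Answer: B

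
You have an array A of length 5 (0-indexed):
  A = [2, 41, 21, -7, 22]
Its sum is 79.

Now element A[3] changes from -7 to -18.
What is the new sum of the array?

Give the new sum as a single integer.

Answer: 68

Derivation:
Old value at index 3: -7
New value at index 3: -18
Delta = -18 - -7 = -11
New sum = old_sum + delta = 79 + (-11) = 68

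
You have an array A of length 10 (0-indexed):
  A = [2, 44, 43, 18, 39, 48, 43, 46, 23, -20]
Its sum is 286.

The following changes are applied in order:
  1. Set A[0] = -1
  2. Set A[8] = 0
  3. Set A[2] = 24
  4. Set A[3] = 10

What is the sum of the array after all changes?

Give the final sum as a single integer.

Initial sum: 286
Change 1: A[0] 2 -> -1, delta = -3, sum = 283
Change 2: A[8] 23 -> 0, delta = -23, sum = 260
Change 3: A[2] 43 -> 24, delta = -19, sum = 241
Change 4: A[3] 18 -> 10, delta = -8, sum = 233

Answer: 233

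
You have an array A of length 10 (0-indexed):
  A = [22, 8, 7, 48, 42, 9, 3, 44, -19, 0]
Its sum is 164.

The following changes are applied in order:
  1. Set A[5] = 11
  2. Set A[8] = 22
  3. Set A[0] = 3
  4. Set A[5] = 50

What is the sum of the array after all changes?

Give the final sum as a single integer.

Answer: 227

Derivation:
Initial sum: 164
Change 1: A[5] 9 -> 11, delta = 2, sum = 166
Change 2: A[8] -19 -> 22, delta = 41, sum = 207
Change 3: A[0] 22 -> 3, delta = -19, sum = 188
Change 4: A[5] 11 -> 50, delta = 39, sum = 227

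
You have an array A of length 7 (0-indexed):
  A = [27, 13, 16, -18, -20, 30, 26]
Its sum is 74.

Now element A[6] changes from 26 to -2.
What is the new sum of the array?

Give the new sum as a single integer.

Old value at index 6: 26
New value at index 6: -2
Delta = -2 - 26 = -28
New sum = old_sum + delta = 74 + (-28) = 46

Answer: 46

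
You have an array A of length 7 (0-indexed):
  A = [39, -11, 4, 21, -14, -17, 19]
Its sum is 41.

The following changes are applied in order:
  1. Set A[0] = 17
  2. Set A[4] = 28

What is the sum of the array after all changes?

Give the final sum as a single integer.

Initial sum: 41
Change 1: A[0] 39 -> 17, delta = -22, sum = 19
Change 2: A[4] -14 -> 28, delta = 42, sum = 61

Answer: 61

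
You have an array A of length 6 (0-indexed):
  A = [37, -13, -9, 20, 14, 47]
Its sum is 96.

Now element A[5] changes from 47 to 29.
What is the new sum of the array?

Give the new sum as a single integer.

Answer: 78

Derivation:
Old value at index 5: 47
New value at index 5: 29
Delta = 29 - 47 = -18
New sum = old_sum + delta = 96 + (-18) = 78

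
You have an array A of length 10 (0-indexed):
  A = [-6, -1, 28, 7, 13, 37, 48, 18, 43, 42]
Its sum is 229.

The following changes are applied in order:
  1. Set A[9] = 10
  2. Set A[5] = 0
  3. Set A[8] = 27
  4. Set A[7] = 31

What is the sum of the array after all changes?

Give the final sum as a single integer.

Initial sum: 229
Change 1: A[9] 42 -> 10, delta = -32, sum = 197
Change 2: A[5] 37 -> 0, delta = -37, sum = 160
Change 3: A[8] 43 -> 27, delta = -16, sum = 144
Change 4: A[7] 18 -> 31, delta = 13, sum = 157

Answer: 157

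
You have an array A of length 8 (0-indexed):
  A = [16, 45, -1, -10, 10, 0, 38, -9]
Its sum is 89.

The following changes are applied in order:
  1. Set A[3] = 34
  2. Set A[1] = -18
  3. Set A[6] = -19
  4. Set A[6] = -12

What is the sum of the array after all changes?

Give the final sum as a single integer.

Answer: 20

Derivation:
Initial sum: 89
Change 1: A[3] -10 -> 34, delta = 44, sum = 133
Change 2: A[1] 45 -> -18, delta = -63, sum = 70
Change 3: A[6] 38 -> -19, delta = -57, sum = 13
Change 4: A[6] -19 -> -12, delta = 7, sum = 20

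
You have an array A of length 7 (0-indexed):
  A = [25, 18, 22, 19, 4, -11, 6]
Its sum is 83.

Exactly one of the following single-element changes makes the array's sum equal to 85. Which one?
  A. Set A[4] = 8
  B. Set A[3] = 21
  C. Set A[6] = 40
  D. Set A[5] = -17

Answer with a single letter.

Answer: B

Derivation:
Option A: A[4] 4->8, delta=4, new_sum=83+(4)=87
Option B: A[3] 19->21, delta=2, new_sum=83+(2)=85 <-- matches target
Option C: A[6] 6->40, delta=34, new_sum=83+(34)=117
Option D: A[5] -11->-17, delta=-6, new_sum=83+(-6)=77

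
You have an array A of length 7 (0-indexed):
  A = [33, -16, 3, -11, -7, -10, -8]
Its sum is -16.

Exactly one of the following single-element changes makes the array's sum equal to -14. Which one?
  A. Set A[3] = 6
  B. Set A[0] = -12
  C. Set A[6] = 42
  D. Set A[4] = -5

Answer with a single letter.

Option A: A[3] -11->6, delta=17, new_sum=-16+(17)=1
Option B: A[0] 33->-12, delta=-45, new_sum=-16+(-45)=-61
Option C: A[6] -8->42, delta=50, new_sum=-16+(50)=34
Option D: A[4] -7->-5, delta=2, new_sum=-16+(2)=-14 <-- matches target

Answer: D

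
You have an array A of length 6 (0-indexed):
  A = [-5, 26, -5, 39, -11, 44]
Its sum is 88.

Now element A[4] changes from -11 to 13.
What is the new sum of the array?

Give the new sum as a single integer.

Old value at index 4: -11
New value at index 4: 13
Delta = 13 - -11 = 24
New sum = old_sum + delta = 88 + (24) = 112

Answer: 112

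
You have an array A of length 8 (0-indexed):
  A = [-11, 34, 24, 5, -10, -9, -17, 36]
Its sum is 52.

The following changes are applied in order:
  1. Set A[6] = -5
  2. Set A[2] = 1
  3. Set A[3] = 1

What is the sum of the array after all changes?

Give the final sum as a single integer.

Answer: 37

Derivation:
Initial sum: 52
Change 1: A[6] -17 -> -5, delta = 12, sum = 64
Change 2: A[2] 24 -> 1, delta = -23, sum = 41
Change 3: A[3] 5 -> 1, delta = -4, sum = 37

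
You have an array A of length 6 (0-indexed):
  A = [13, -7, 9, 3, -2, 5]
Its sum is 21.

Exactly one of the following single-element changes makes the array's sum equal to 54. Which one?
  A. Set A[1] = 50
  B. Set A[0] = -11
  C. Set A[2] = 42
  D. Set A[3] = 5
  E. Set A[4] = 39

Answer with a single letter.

Option A: A[1] -7->50, delta=57, new_sum=21+(57)=78
Option B: A[0] 13->-11, delta=-24, new_sum=21+(-24)=-3
Option C: A[2] 9->42, delta=33, new_sum=21+(33)=54 <-- matches target
Option D: A[3] 3->5, delta=2, new_sum=21+(2)=23
Option E: A[4] -2->39, delta=41, new_sum=21+(41)=62

Answer: C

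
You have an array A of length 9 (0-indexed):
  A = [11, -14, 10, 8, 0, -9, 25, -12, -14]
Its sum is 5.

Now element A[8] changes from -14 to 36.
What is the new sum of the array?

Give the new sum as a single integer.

Old value at index 8: -14
New value at index 8: 36
Delta = 36 - -14 = 50
New sum = old_sum + delta = 5 + (50) = 55

Answer: 55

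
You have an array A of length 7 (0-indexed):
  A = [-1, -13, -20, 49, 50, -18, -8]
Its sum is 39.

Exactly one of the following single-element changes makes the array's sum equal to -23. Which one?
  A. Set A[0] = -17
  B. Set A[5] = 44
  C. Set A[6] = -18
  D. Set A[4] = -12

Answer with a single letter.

Answer: D

Derivation:
Option A: A[0] -1->-17, delta=-16, new_sum=39+(-16)=23
Option B: A[5] -18->44, delta=62, new_sum=39+(62)=101
Option C: A[6] -8->-18, delta=-10, new_sum=39+(-10)=29
Option D: A[4] 50->-12, delta=-62, new_sum=39+(-62)=-23 <-- matches target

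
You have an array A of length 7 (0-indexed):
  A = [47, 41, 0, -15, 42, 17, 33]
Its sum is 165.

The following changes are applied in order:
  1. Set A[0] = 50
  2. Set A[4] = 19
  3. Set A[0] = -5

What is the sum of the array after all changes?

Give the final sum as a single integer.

Answer: 90

Derivation:
Initial sum: 165
Change 1: A[0] 47 -> 50, delta = 3, sum = 168
Change 2: A[4] 42 -> 19, delta = -23, sum = 145
Change 3: A[0] 50 -> -5, delta = -55, sum = 90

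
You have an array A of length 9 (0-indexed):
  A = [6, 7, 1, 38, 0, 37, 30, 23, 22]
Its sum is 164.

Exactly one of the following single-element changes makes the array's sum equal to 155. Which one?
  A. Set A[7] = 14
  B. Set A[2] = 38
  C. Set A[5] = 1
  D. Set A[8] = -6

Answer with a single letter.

Option A: A[7] 23->14, delta=-9, new_sum=164+(-9)=155 <-- matches target
Option B: A[2] 1->38, delta=37, new_sum=164+(37)=201
Option C: A[5] 37->1, delta=-36, new_sum=164+(-36)=128
Option D: A[8] 22->-6, delta=-28, new_sum=164+(-28)=136

Answer: A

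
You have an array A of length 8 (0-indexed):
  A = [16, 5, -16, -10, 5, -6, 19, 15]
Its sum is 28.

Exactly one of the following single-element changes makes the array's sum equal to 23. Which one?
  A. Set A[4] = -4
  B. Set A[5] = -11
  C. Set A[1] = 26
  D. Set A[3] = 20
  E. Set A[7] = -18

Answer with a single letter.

Answer: B

Derivation:
Option A: A[4] 5->-4, delta=-9, new_sum=28+(-9)=19
Option B: A[5] -6->-11, delta=-5, new_sum=28+(-5)=23 <-- matches target
Option C: A[1] 5->26, delta=21, new_sum=28+(21)=49
Option D: A[3] -10->20, delta=30, new_sum=28+(30)=58
Option E: A[7] 15->-18, delta=-33, new_sum=28+(-33)=-5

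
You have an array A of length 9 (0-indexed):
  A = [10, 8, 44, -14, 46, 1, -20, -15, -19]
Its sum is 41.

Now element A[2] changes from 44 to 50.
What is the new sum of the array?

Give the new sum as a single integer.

Old value at index 2: 44
New value at index 2: 50
Delta = 50 - 44 = 6
New sum = old_sum + delta = 41 + (6) = 47

Answer: 47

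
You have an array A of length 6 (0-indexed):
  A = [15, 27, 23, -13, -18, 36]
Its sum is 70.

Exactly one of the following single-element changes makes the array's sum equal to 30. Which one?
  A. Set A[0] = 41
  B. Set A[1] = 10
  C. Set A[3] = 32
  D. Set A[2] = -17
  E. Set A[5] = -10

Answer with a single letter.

Option A: A[0] 15->41, delta=26, new_sum=70+(26)=96
Option B: A[1] 27->10, delta=-17, new_sum=70+(-17)=53
Option C: A[3] -13->32, delta=45, new_sum=70+(45)=115
Option D: A[2] 23->-17, delta=-40, new_sum=70+(-40)=30 <-- matches target
Option E: A[5] 36->-10, delta=-46, new_sum=70+(-46)=24

Answer: D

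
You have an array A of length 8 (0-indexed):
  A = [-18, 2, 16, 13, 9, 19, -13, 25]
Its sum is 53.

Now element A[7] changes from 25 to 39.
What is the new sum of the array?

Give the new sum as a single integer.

Old value at index 7: 25
New value at index 7: 39
Delta = 39 - 25 = 14
New sum = old_sum + delta = 53 + (14) = 67

Answer: 67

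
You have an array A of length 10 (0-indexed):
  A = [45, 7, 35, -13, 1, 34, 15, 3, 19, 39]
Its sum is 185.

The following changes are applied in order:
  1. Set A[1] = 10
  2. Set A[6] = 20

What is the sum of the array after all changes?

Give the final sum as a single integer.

Answer: 193

Derivation:
Initial sum: 185
Change 1: A[1] 7 -> 10, delta = 3, sum = 188
Change 2: A[6] 15 -> 20, delta = 5, sum = 193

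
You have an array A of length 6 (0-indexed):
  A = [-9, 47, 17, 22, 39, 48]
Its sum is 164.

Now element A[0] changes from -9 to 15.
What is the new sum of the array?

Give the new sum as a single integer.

Old value at index 0: -9
New value at index 0: 15
Delta = 15 - -9 = 24
New sum = old_sum + delta = 164 + (24) = 188

Answer: 188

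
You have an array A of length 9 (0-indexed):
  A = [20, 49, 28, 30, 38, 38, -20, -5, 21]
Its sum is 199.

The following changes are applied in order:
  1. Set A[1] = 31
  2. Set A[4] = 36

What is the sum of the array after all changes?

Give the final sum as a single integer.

Initial sum: 199
Change 1: A[1] 49 -> 31, delta = -18, sum = 181
Change 2: A[4] 38 -> 36, delta = -2, sum = 179

Answer: 179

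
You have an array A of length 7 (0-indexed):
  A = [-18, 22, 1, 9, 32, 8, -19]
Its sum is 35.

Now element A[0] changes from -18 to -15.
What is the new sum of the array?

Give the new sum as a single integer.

Answer: 38

Derivation:
Old value at index 0: -18
New value at index 0: -15
Delta = -15 - -18 = 3
New sum = old_sum + delta = 35 + (3) = 38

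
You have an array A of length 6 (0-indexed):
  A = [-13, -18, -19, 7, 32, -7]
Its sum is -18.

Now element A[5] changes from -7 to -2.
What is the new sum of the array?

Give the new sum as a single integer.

Old value at index 5: -7
New value at index 5: -2
Delta = -2 - -7 = 5
New sum = old_sum + delta = -18 + (5) = -13

Answer: -13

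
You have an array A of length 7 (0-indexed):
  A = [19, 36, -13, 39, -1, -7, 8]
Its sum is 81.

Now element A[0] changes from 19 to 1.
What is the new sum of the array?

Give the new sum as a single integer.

Old value at index 0: 19
New value at index 0: 1
Delta = 1 - 19 = -18
New sum = old_sum + delta = 81 + (-18) = 63

Answer: 63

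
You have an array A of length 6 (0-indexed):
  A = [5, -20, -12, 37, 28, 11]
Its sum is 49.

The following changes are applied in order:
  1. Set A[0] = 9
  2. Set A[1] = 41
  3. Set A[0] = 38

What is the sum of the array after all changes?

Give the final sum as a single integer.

Initial sum: 49
Change 1: A[0] 5 -> 9, delta = 4, sum = 53
Change 2: A[1] -20 -> 41, delta = 61, sum = 114
Change 3: A[0] 9 -> 38, delta = 29, sum = 143

Answer: 143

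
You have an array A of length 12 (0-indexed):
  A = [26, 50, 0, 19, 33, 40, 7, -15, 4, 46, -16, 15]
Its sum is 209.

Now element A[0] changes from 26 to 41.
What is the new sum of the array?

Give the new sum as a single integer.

Answer: 224

Derivation:
Old value at index 0: 26
New value at index 0: 41
Delta = 41 - 26 = 15
New sum = old_sum + delta = 209 + (15) = 224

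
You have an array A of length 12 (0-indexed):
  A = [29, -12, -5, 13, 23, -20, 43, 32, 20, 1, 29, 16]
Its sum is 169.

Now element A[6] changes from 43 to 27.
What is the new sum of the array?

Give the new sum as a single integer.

Answer: 153

Derivation:
Old value at index 6: 43
New value at index 6: 27
Delta = 27 - 43 = -16
New sum = old_sum + delta = 169 + (-16) = 153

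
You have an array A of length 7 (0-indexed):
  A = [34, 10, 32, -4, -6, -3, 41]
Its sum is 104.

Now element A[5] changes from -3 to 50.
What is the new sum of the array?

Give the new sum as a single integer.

Answer: 157

Derivation:
Old value at index 5: -3
New value at index 5: 50
Delta = 50 - -3 = 53
New sum = old_sum + delta = 104 + (53) = 157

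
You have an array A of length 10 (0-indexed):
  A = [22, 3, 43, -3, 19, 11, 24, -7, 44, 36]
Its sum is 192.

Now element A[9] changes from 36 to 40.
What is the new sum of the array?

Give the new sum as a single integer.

Answer: 196

Derivation:
Old value at index 9: 36
New value at index 9: 40
Delta = 40 - 36 = 4
New sum = old_sum + delta = 192 + (4) = 196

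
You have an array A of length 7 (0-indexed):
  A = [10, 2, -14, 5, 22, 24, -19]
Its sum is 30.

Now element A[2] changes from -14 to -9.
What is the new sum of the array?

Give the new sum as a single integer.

Answer: 35

Derivation:
Old value at index 2: -14
New value at index 2: -9
Delta = -9 - -14 = 5
New sum = old_sum + delta = 30 + (5) = 35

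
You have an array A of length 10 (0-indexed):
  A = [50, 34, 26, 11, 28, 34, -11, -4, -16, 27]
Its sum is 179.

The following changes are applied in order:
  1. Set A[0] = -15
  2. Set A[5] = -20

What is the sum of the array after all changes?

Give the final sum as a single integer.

Initial sum: 179
Change 1: A[0] 50 -> -15, delta = -65, sum = 114
Change 2: A[5] 34 -> -20, delta = -54, sum = 60

Answer: 60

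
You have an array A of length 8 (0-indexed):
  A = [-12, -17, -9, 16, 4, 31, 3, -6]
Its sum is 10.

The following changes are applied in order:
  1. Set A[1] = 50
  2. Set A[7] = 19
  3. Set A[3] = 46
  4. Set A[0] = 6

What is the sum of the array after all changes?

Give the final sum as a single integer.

Initial sum: 10
Change 1: A[1] -17 -> 50, delta = 67, sum = 77
Change 2: A[7] -6 -> 19, delta = 25, sum = 102
Change 3: A[3] 16 -> 46, delta = 30, sum = 132
Change 4: A[0] -12 -> 6, delta = 18, sum = 150

Answer: 150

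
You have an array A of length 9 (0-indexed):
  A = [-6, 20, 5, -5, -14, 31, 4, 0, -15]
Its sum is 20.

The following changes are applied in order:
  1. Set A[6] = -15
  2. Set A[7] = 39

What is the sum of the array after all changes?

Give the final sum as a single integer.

Initial sum: 20
Change 1: A[6] 4 -> -15, delta = -19, sum = 1
Change 2: A[7] 0 -> 39, delta = 39, sum = 40

Answer: 40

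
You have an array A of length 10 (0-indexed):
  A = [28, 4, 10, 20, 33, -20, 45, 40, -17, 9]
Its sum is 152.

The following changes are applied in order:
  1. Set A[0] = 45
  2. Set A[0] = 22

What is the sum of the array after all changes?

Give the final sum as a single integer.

Initial sum: 152
Change 1: A[0] 28 -> 45, delta = 17, sum = 169
Change 2: A[0] 45 -> 22, delta = -23, sum = 146

Answer: 146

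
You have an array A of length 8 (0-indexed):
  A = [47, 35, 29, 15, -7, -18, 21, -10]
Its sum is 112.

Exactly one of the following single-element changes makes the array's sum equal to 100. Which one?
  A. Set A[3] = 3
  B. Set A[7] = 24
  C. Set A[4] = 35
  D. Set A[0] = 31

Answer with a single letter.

Option A: A[3] 15->3, delta=-12, new_sum=112+(-12)=100 <-- matches target
Option B: A[7] -10->24, delta=34, new_sum=112+(34)=146
Option C: A[4] -7->35, delta=42, new_sum=112+(42)=154
Option D: A[0] 47->31, delta=-16, new_sum=112+(-16)=96

Answer: A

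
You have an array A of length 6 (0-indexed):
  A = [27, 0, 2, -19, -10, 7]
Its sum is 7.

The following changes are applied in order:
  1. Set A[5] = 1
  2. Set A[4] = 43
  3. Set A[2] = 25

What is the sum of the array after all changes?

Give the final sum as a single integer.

Initial sum: 7
Change 1: A[5] 7 -> 1, delta = -6, sum = 1
Change 2: A[4] -10 -> 43, delta = 53, sum = 54
Change 3: A[2] 2 -> 25, delta = 23, sum = 77

Answer: 77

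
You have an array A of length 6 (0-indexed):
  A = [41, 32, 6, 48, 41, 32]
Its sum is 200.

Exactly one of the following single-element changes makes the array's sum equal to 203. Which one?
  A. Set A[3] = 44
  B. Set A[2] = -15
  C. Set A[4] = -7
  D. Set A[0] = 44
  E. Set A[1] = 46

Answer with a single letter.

Option A: A[3] 48->44, delta=-4, new_sum=200+(-4)=196
Option B: A[2] 6->-15, delta=-21, new_sum=200+(-21)=179
Option C: A[4] 41->-7, delta=-48, new_sum=200+(-48)=152
Option D: A[0] 41->44, delta=3, new_sum=200+(3)=203 <-- matches target
Option E: A[1] 32->46, delta=14, new_sum=200+(14)=214

Answer: D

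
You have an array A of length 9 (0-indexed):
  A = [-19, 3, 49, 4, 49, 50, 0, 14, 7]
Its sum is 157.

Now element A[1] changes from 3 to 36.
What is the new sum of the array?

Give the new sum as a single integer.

Answer: 190

Derivation:
Old value at index 1: 3
New value at index 1: 36
Delta = 36 - 3 = 33
New sum = old_sum + delta = 157 + (33) = 190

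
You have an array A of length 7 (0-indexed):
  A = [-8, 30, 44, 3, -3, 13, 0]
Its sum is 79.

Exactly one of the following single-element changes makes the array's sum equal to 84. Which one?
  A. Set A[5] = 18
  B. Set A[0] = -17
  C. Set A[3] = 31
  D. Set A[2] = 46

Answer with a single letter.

Option A: A[5] 13->18, delta=5, new_sum=79+(5)=84 <-- matches target
Option B: A[0] -8->-17, delta=-9, new_sum=79+(-9)=70
Option C: A[3] 3->31, delta=28, new_sum=79+(28)=107
Option D: A[2] 44->46, delta=2, new_sum=79+(2)=81

Answer: A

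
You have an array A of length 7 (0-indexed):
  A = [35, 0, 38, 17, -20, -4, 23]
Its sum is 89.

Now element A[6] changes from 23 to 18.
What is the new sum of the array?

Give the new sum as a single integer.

Old value at index 6: 23
New value at index 6: 18
Delta = 18 - 23 = -5
New sum = old_sum + delta = 89 + (-5) = 84

Answer: 84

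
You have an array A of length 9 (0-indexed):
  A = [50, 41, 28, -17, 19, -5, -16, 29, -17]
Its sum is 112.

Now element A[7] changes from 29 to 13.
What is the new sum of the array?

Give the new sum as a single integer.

Old value at index 7: 29
New value at index 7: 13
Delta = 13 - 29 = -16
New sum = old_sum + delta = 112 + (-16) = 96

Answer: 96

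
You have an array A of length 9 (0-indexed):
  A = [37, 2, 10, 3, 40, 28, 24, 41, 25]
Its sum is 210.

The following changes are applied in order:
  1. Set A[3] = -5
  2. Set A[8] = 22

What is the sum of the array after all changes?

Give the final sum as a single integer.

Answer: 199

Derivation:
Initial sum: 210
Change 1: A[3] 3 -> -5, delta = -8, sum = 202
Change 2: A[8] 25 -> 22, delta = -3, sum = 199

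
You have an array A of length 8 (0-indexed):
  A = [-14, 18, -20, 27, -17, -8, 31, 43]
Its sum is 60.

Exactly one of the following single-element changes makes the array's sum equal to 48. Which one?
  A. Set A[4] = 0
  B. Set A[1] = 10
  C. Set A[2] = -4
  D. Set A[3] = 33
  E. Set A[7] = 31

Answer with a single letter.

Answer: E

Derivation:
Option A: A[4] -17->0, delta=17, new_sum=60+(17)=77
Option B: A[1] 18->10, delta=-8, new_sum=60+(-8)=52
Option C: A[2] -20->-4, delta=16, new_sum=60+(16)=76
Option D: A[3] 27->33, delta=6, new_sum=60+(6)=66
Option E: A[7] 43->31, delta=-12, new_sum=60+(-12)=48 <-- matches target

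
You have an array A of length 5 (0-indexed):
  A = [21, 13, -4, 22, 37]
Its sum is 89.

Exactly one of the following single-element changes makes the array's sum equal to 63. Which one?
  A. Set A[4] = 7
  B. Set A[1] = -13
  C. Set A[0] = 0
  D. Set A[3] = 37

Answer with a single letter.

Answer: B

Derivation:
Option A: A[4] 37->7, delta=-30, new_sum=89+(-30)=59
Option B: A[1] 13->-13, delta=-26, new_sum=89+(-26)=63 <-- matches target
Option C: A[0] 21->0, delta=-21, new_sum=89+(-21)=68
Option D: A[3] 22->37, delta=15, new_sum=89+(15)=104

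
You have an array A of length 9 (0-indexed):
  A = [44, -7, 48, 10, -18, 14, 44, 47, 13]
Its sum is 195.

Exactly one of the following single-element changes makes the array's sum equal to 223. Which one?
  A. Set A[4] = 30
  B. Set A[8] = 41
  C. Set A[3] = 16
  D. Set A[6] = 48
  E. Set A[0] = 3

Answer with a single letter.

Answer: B

Derivation:
Option A: A[4] -18->30, delta=48, new_sum=195+(48)=243
Option B: A[8] 13->41, delta=28, new_sum=195+(28)=223 <-- matches target
Option C: A[3] 10->16, delta=6, new_sum=195+(6)=201
Option D: A[6] 44->48, delta=4, new_sum=195+(4)=199
Option E: A[0] 44->3, delta=-41, new_sum=195+(-41)=154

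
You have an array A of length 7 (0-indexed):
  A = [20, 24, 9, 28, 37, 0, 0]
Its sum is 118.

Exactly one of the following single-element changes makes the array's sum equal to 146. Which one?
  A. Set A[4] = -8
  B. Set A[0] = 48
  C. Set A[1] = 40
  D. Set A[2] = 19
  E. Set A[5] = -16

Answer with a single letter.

Option A: A[4] 37->-8, delta=-45, new_sum=118+(-45)=73
Option B: A[0] 20->48, delta=28, new_sum=118+(28)=146 <-- matches target
Option C: A[1] 24->40, delta=16, new_sum=118+(16)=134
Option D: A[2] 9->19, delta=10, new_sum=118+(10)=128
Option E: A[5] 0->-16, delta=-16, new_sum=118+(-16)=102

Answer: B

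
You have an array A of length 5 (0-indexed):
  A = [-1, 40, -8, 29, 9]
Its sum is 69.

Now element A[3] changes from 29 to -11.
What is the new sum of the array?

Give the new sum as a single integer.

Old value at index 3: 29
New value at index 3: -11
Delta = -11 - 29 = -40
New sum = old_sum + delta = 69 + (-40) = 29

Answer: 29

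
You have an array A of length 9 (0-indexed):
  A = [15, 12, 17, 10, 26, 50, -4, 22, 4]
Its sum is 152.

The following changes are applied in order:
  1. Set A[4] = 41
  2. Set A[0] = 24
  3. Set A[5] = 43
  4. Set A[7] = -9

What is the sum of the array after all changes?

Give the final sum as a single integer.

Initial sum: 152
Change 1: A[4] 26 -> 41, delta = 15, sum = 167
Change 2: A[0] 15 -> 24, delta = 9, sum = 176
Change 3: A[5] 50 -> 43, delta = -7, sum = 169
Change 4: A[7] 22 -> -9, delta = -31, sum = 138

Answer: 138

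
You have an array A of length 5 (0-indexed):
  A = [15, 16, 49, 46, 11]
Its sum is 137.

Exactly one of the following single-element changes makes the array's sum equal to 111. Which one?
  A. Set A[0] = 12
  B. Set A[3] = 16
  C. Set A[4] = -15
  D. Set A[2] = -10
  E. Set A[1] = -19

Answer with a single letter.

Answer: C

Derivation:
Option A: A[0] 15->12, delta=-3, new_sum=137+(-3)=134
Option B: A[3] 46->16, delta=-30, new_sum=137+(-30)=107
Option C: A[4] 11->-15, delta=-26, new_sum=137+(-26)=111 <-- matches target
Option D: A[2] 49->-10, delta=-59, new_sum=137+(-59)=78
Option E: A[1] 16->-19, delta=-35, new_sum=137+(-35)=102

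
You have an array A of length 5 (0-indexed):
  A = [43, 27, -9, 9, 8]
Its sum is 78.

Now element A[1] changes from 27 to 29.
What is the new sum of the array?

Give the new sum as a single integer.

Answer: 80

Derivation:
Old value at index 1: 27
New value at index 1: 29
Delta = 29 - 27 = 2
New sum = old_sum + delta = 78 + (2) = 80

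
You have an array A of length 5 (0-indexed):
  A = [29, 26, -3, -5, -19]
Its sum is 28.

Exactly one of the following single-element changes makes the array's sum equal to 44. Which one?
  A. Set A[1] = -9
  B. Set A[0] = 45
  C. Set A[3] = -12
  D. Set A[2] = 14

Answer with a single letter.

Answer: B

Derivation:
Option A: A[1] 26->-9, delta=-35, new_sum=28+(-35)=-7
Option B: A[0] 29->45, delta=16, new_sum=28+(16)=44 <-- matches target
Option C: A[3] -5->-12, delta=-7, new_sum=28+(-7)=21
Option D: A[2] -3->14, delta=17, new_sum=28+(17)=45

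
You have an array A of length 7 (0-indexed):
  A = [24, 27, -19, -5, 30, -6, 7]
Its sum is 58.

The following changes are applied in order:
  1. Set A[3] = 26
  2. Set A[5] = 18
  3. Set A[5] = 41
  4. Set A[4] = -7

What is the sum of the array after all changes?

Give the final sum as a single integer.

Answer: 99

Derivation:
Initial sum: 58
Change 1: A[3] -5 -> 26, delta = 31, sum = 89
Change 2: A[5] -6 -> 18, delta = 24, sum = 113
Change 3: A[5] 18 -> 41, delta = 23, sum = 136
Change 4: A[4] 30 -> -7, delta = -37, sum = 99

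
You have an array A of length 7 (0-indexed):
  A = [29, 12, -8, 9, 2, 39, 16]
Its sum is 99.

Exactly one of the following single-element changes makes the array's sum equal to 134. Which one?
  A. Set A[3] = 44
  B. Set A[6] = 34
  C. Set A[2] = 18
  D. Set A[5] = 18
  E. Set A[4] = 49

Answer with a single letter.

Answer: A

Derivation:
Option A: A[3] 9->44, delta=35, new_sum=99+(35)=134 <-- matches target
Option B: A[6] 16->34, delta=18, new_sum=99+(18)=117
Option C: A[2] -8->18, delta=26, new_sum=99+(26)=125
Option D: A[5] 39->18, delta=-21, new_sum=99+(-21)=78
Option E: A[4] 2->49, delta=47, new_sum=99+(47)=146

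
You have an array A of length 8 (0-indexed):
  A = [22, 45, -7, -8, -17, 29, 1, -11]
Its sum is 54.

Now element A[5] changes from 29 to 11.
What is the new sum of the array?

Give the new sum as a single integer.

Old value at index 5: 29
New value at index 5: 11
Delta = 11 - 29 = -18
New sum = old_sum + delta = 54 + (-18) = 36

Answer: 36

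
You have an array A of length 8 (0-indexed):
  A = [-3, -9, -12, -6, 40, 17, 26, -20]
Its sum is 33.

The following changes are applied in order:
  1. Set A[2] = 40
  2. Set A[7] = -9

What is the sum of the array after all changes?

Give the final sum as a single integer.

Initial sum: 33
Change 1: A[2] -12 -> 40, delta = 52, sum = 85
Change 2: A[7] -20 -> -9, delta = 11, sum = 96

Answer: 96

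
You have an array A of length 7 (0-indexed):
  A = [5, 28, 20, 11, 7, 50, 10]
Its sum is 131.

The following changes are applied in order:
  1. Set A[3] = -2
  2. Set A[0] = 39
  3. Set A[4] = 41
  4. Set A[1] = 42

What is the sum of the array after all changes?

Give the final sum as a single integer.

Answer: 200

Derivation:
Initial sum: 131
Change 1: A[3] 11 -> -2, delta = -13, sum = 118
Change 2: A[0] 5 -> 39, delta = 34, sum = 152
Change 3: A[4] 7 -> 41, delta = 34, sum = 186
Change 4: A[1] 28 -> 42, delta = 14, sum = 200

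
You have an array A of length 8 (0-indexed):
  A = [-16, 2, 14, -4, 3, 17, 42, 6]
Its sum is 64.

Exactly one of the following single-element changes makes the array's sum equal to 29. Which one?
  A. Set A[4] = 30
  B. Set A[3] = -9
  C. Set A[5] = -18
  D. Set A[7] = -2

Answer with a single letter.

Option A: A[4] 3->30, delta=27, new_sum=64+(27)=91
Option B: A[3] -4->-9, delta=-5, new_sum=64+(-5)=59
Option C: A[5] 17->-18, delta=-35, new_sum=64+(-35)=29 <-- matches target
Option D: A[7] 6->-2, delta=-8, new_sum=64+(-8)=56

Answer: C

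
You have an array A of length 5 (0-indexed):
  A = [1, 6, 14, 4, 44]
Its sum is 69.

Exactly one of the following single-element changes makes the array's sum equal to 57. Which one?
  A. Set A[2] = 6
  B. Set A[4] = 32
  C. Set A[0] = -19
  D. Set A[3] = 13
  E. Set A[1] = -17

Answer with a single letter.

Answer: B

Derivation:
Option A: A[2] 14->6, delta=-8, new_sum=69+(-8)=61
Option B: A[4] 44->32, delta=-12, new_sum=69+(-12)=57 <-- matches target
Option C: A[0] 1->-19, delta=-20, new_sum=69+(-20)=49
Option D: A[3] 4->13, delta=9, new_sum=69+(9)=78
Option E: A[1] 6->-17, delta=-23, new_sum=69+(-23)=46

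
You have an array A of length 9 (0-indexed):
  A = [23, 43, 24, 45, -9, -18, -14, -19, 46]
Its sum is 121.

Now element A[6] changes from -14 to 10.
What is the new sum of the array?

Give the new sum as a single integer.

Old value at index 6: -14
New value at index 6: 10
Delta = 10 - -14 = 24
New sum = old_sum + delta = 121 + (24) = 145

Answer: 145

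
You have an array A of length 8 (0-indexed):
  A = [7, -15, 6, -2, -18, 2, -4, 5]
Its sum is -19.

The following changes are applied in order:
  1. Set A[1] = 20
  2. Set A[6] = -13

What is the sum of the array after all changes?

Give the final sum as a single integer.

Answer: 7

Derivation:
Initial sum: -19
Change 1: A[1] -15 -> 20, delta = 35, sum = 16
Change 2: A[6] -4 -> -13, delta = -9, sum = 7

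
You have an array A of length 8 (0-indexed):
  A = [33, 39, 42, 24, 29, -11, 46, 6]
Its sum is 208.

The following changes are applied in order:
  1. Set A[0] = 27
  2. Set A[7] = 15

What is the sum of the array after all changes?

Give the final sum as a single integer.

Answer: 211

Derivation:
Initial sum: 208
Change 1: A[0] 33 -> 27, delta = -6, sum = 202
Change 2: A[7] 6 -> 15, delta = 9, sum = 211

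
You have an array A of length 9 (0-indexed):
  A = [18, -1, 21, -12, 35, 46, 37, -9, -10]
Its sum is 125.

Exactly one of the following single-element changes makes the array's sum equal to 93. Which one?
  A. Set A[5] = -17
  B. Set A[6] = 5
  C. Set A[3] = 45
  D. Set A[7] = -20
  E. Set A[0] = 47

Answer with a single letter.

Answer: B

Derivation:
Option A: A[5] 46->-17, delta=-63, new_sum=125+(-63)=62
Option B: A[6] 37->5, delta=-32, new_sum=125+(-32)=93 <-- matches target
Option C: A[3] -12->45, delta=57, new_sum=125+(57)=182
Option D: A[7] -9->-20, delta=-11, new_sum=125+(-11)=114
Option E: A[0] 18->47, delta=29, new_sum=125+(29)=154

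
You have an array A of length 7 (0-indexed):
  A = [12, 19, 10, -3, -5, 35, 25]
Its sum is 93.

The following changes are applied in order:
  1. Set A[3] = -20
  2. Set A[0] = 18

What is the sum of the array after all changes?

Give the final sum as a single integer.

Answer: 82

Derivation:
Initial sum: 93
Change 1: A[3] -3 -> -20, delta = -17, sum = 76
Change 2: A[0] 12 -> 18, delta = 6, sum = 82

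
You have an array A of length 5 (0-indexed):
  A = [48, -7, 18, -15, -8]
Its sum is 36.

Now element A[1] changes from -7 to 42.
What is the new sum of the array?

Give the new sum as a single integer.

Old value at index 1: -7
New value at index 1: 42
Delta = 42 - -7 = 49
New sum = old_sum + delta = 36 + (49) = 85

Answer: 85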